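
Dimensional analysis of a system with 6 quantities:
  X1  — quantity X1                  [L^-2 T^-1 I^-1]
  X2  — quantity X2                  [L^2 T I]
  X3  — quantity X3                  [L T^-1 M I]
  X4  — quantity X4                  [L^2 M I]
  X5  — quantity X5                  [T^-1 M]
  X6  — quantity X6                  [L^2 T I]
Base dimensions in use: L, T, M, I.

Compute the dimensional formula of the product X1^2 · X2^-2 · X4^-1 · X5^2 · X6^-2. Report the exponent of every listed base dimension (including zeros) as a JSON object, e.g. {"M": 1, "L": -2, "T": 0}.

Exponent matrix [L,T,M,I] × [X1,X2,X3,X4,X5,X6]:
  L: [-2  2  1  2  0  2]
  T: [-1  1 -1  0 -1  1]
  M: [ 0  0  1  1  1  0]
  I: [-1  1  1  1  0  1]
  [L]: (2)·-2+(-2)·2+(-1)·2+(2)·0+(-2)·2 = -14
  [T]: (2)·-1+(-2)·1+(-1)·0+(2)·-1+(-2)·1 = -8
  [M]: (2)·0+(-2)·0+(-1)·1+(2)·1+(-2)·0 = 1
  [I]: (2)·-1+(-2)·1+(-1)·1+(2)·0+(-2)·1 = -7
⇒ L^-14 T^-8 M I^-7

{"L": -14, "T": -8, "M": 1, "I": -7}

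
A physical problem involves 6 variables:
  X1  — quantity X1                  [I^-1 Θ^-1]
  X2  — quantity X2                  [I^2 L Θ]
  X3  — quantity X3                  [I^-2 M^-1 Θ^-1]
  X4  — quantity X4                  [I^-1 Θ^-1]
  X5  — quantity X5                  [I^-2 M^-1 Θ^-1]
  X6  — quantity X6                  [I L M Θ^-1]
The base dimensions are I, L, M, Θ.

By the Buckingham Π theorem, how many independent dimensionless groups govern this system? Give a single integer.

Write exponents as rows I,L,M,Θ / cols X1,X2,X3,X4,X5,X6:
  I: [-1  2 -2 -1 -2  1]
  L: [ 0  1  0  0  0  1]
  M: [ 0  0 -1  0 -1  1]
  Θ: [-1  1 -1 -1 -1 -1]
Row reduction gives pivot columns X1,X2,X3; rank = 3
n=6, r=3 ⇒ 3 dimensionless groups

3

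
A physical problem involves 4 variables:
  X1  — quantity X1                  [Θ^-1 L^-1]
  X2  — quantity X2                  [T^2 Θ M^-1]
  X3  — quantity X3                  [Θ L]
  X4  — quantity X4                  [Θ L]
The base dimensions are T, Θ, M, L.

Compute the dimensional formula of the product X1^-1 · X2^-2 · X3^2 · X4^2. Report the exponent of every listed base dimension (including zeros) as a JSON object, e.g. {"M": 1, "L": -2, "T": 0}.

Exponent matrix [T,Θ,M,L] × [X1,X2,X3,X4]:
  T: [ 0  2  0  0]
  Θ: [-1  1  1  1]
  M: [ 0 -1  0  0]
  L: [-1  0  1  1]
  [T]: (-1)·0+(-2)·2+(2)·0+(2)·0 = -4
  [Θ]: (-1)·-1+(-2)·1+(2)·1+(2)·1 = 3
  [M]: (-1)·0+(-2)·-1+(2)·0+(2)·0 = 2
  [L]: (-1)·-1+(-2)·0+(2)·1+(2)·1 = 5
⇒ T^-4 Θ^3 M^2 L^5

{"T": -4, "Θ": 3, "M": 2, "L": 5}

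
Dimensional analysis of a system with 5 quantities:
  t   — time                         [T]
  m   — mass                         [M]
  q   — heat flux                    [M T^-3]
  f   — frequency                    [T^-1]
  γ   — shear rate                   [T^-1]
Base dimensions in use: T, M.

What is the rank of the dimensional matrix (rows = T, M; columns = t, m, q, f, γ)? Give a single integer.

Write exponents as rows T,M / cols t,m,q,f,γ:
  T: [ 1  0 -3 -1 -1]
  M: [ 0  1  1  0  0]
RREF → pivots at {t,m} ⇒ r = 2

2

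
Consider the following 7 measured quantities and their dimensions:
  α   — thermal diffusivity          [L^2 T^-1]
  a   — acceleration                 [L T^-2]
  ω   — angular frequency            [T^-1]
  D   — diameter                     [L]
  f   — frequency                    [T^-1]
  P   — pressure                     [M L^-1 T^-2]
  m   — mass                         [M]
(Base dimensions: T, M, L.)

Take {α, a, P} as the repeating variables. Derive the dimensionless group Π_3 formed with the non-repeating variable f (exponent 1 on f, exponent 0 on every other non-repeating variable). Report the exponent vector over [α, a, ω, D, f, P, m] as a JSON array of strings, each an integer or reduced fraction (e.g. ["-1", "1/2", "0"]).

["1/3", "-2/3", "0", "0", "1", "0", "0"]

Write exponents as rows T,M,L / cols α,a,ω,D,f,P,m:
  T: [-1 -2 -1  0 -1 -2  0]
  M: [ 0  0  0  0  0  1  1]
  L: [ 2  1  0  1  0 -1  0]
Row reduction gives pivot columns α,a,P; rank = 3
Repeat: α,a,P; free: ω,D,f,m
RREF:
  r0: [   1    0 -1/3  2/3 -1/3    0  4/3]
  r1: [   0    1  2/3 -1/3  2/3    0 -5/3]
  r2: [   0    0    0    0    0    1    1]
Fix exponent of f at 1, ω at 0, D at 0, m at 0; solve each RREF row for its pivot's exponent:
  r0: exp(α) + (-1/3)·1 = 0 ⇒ exp(α) = 1/3
  r1: exp(a) + (2/3)·1 = 0 ⇒ exp(a) = -2/3
  r2: exp(P) + (0)·1 = 0 ⇒ exp(P) = 0
Π_3 = α^(1/3) · a^(-2/3) · f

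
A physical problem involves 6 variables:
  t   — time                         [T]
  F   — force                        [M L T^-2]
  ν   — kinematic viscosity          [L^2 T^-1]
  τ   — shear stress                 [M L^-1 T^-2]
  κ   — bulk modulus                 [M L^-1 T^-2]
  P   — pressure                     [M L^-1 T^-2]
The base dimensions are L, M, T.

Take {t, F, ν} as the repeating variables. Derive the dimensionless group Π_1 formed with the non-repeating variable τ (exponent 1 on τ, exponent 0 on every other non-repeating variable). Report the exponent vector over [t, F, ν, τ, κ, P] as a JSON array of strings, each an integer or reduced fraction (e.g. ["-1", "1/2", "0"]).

Dimensional matrix (L×M×T by t×F×ν×τ×κ×P):
  L: [ 0  1  2 -1 -1 -1]
  M: [ 0  1  0  1  1  1]
  T: [ 1 -2 -1 -2 -2 -2]
Row reduction gives pivot columns t,F,ν; rank = 3
Repeat: t,F,ν; free: τ,κ,P
RREF:
  r0: [   1    0    0   -1   -1   -1]
  r1: [   0    1    0    1    1    1]
  r2: [   0    0    1   -1   -1   -1]
Fix exponent of τ at 1, κ at 0, P at 0; solve each RREF row for its pivot's exponent:
  r0: exp(t) + (-1)·1 = 0 ⇒ exp(t) = 1
  r1: exp(F) + (1)·1 = 0 ⇒ exp(F) = -1
  r2: exp(ν) + (-1)·1 = 0 ⇒ exp(ν) = 1
Π_1 = t · F^-1 · ν · τ

["1", "-1", "1", "1", "0", "0"]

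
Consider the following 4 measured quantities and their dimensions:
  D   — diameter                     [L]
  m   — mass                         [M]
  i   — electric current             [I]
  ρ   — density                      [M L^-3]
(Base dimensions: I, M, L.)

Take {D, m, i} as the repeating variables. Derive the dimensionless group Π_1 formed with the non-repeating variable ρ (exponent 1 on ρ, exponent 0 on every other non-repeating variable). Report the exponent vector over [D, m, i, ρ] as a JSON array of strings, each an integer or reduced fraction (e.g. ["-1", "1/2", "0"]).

["3", "-1", "0", "1"]

Exponent matrix [I,M,L] × [D,m,i,ρ]:
  I: [ 0  0  1  0]
  M: [ 0  1  0  1]
  L: [ 1  0  0 -3]
Echelon form has 3 nonzero rows (pivots: D,m,i)
Pivot set = {D,m,i}, free = {ρ}
RREF:
  r0: [   1    0    0   -3]
  r1: [   0    1    0    1]
  r2: [   0    0    1    0]
Fix exponent of ρ at 1; solve each RREF row for its pivot's exponent:
  r0: exp(D) + (-3)·1 = 0 ⇒ exp(D) = 3
  r1: exp(m) + (1)·1 = 0 ⇒ exp(m) = -1
  r2: exp(i) + (0)·1 = 0 ⇒ exp(i) = 0
Π_1 = D^3 · m^-1 · ρ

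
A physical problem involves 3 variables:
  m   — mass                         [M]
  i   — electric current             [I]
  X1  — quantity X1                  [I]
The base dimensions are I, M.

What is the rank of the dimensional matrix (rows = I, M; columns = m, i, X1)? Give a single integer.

Exponent matrix [I,M] × [m,i,X1]:
  I: [ 0  1  1]
  M: [ 1  0  0]
RREF → pivots at {m,i} ⇒ r = 2

2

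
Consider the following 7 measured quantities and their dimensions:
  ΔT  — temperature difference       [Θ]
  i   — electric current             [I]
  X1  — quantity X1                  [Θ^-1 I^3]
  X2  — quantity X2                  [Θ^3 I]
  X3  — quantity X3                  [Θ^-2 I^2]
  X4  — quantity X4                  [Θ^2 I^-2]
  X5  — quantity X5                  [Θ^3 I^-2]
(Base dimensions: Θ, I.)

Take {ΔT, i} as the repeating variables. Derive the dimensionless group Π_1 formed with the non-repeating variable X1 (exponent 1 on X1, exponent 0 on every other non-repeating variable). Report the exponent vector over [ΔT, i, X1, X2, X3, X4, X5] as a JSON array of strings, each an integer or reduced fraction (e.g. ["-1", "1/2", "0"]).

Dimensional matrix (Θ×I by ΔT×i×X1×X2×X3×X4×X5):
  Θ: [ 1  0 -1  3 -2  2  3]
  I: [ 0  1  3  1  2 -2 -2]
RREF → pivots at {ΔT,i} ⇒ r = 2
Repeat: ΔT,i; free: X1,X2,X3,X4,X5
RREF:
  r0: [   1    0   -1    3   -2    2    3]
  r1: [   0    1    3    1    2   -2   -2]
Fix exponent of X1 at 1, X2 at 0, X3 at 0, X4 at 0, X5 at 0; solve each RREF row for its pivot's exponent:
  r0: exp(ΔT) + (-1)·1 = 0 ⇒ exp(ΔT) = 1
  r1: exp(i) + (3)·1 = 0 ⇒ exp(i) = -3
Π_1 = ΔT · i^-3 · X1

["1", "-3", "1", "0", "0", "0", "0"]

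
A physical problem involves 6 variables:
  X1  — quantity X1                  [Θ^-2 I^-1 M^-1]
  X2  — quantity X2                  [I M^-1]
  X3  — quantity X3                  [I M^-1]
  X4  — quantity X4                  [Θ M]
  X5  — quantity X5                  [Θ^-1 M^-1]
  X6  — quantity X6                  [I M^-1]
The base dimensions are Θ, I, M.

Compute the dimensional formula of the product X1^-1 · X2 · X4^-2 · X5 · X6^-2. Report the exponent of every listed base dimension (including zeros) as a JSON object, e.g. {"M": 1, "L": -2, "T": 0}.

{"Θ": -1, "I": 0, "M": -1}

Dimensional matrix (Θ×I×M by X1×X2×X3×X4×X5×X6):
  Θ: [-2  0  0  1 -1  0]
  I: [-1  1  1  0  0  1]
  M: [-1 -1 -1  1 -1 -1]
  [Θ]: (-1)·-2+(1)·0+(-2)·1+(1)·-1+(-2)·0 = -1
  [I]: (-1)·-1+(1)·1+(-2)·0+(1)·0+(-2)·1 = 0
  [M]: (-1)·-1+(1)·-1+(-2)·1+(1)·-1+(-2)·-1 = -1
⇒ Θ^-1 M^-1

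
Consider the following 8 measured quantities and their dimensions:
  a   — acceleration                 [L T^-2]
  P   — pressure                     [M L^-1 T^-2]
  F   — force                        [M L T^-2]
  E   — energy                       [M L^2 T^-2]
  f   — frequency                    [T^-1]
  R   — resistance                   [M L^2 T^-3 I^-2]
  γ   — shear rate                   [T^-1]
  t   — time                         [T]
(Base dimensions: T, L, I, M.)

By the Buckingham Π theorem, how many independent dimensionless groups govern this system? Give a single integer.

Dimensional matrix (T×L×I×M by a×P×F×E×f×R×γ×t):
  T: [-2 -2 -2 -2 -1 -3 -1  1]
  L: [ 1 -1  1  2  0  2  0  0]
  I: [ 0  0  0  0  0 -2  0  0]
  M: [ 0  1  1  1  0  1  0  0]
RREF → pivots at {a,P,F,R} ⇒ r = 4
8 vars − rank 4 = 4 Π groups

4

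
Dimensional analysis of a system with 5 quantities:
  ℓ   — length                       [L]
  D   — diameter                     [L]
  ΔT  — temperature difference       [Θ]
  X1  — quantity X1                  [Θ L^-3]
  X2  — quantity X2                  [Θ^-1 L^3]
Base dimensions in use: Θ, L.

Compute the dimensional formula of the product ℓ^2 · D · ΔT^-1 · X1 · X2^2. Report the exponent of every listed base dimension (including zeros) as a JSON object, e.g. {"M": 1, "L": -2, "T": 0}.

{"Θ": -2, "L": 6}

Exponent matrix [Θ,L] × [ℓ,D,ΔT,X1,X2]:
  Θ: [ 0  0  1  1 -1]
  L: [ 1  1  0 -3  3]
  [Θ]: (2)·0+(1)·0+(-1)·1+(1)·1+(2)·-1 = -2
  [L]: (2)·1+(1)·1+(-1)·0+(1)·-3+(2)·3 = 6
⇒ Θ^-2 L^6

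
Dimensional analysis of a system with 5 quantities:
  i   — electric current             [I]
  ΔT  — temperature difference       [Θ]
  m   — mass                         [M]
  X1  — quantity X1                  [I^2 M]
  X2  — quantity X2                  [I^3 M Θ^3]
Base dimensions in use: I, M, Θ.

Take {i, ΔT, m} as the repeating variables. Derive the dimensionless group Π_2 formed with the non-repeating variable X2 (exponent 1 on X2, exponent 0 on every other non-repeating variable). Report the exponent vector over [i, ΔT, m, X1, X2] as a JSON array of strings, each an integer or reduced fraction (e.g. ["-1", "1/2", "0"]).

Write exponents as rows I,M,Θ / cols i,ΔT,m,X1,X2:
  I: [ 1  0  0  2  3]
  M: [ 0  0  1  1  1]
  Θ: [ 0  1  0  0  3]
Echelon form has 3 nonzero rows (pivots: i,ΔT,m)
Pivot set = {i,ΔT,m}, free = {X1,X2}
RREF:
  r0: [   1    0    0    2    3]
  r1: [   0    1    0    0    3]
  r2: [   0    0    1    1    1]
Fix exponent of X2 at 1, X1 at 0; solve each RREF row for its pivot's exponent:
  r0: exp(i) + (3)·1 = 0 ⇒ exp(i) = -3
  r1: exp(ΔT) + (3)·1 = 0 ⇒ exp(ΔT) = -3
  r2: exp(m) + (1)·1 = 0 ⇒ exp(m) = -1
Π_2 = i^-3 · ΔT^-3 · m^-1 · X2

["-3", "-3", "-1", "0", "1"]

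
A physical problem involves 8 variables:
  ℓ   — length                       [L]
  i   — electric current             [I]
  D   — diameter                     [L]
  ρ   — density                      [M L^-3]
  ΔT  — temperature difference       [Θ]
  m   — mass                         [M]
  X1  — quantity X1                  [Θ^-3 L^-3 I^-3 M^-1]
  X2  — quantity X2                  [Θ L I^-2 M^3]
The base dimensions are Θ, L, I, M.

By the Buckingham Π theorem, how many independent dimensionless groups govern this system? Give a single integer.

4

Dimensional matrix (Θ×L×I×M by ℓ×i×D×ρ×ΔT×m×X1×X2):
  Θ: [ 0  0  0  0  1  0 -3  1]
  L: [ 1  0  1 -3  0  0 -3  1]
  I: [ 0  1  0  0  0  0 -3 -2]
  M: [ 0  0  0  1  0  1 -1  3]
Row reduction gives pivot columns ℓ,i,ρ,ΔT; rank = 4
8 vars − rank 4 = 4 Π groups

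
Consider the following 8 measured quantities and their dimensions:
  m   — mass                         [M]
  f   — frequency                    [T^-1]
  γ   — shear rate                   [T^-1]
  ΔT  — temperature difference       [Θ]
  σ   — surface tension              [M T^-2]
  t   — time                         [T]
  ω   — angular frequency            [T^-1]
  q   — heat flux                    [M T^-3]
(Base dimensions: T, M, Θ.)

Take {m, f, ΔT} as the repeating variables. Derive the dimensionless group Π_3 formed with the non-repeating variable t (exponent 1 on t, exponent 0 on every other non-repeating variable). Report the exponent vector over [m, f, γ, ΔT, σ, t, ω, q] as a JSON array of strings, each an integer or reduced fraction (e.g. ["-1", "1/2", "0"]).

["0", "1", "0", "0", "0", "1", "0", "0"]

Exponent matrix [T,M,Θ] × [m,f,γ,ΔT,σ,t,ω,q]:
  T: [ 0 -1 -1  0 -2  1 -1 -3]
  M: [ 1  0  0  0  1  0  0  1]
  Θ: [ 0  0  0  1  0  0  0  0]
Row reduction gives pivot columns m,f,ΔT; rank = 3
Pivot set = {m,f,ΔT}, free = {γ,σ,t,ω,q}
RREF:
  r0: [   1    0    0    0    1    0    0    1]
  r1: [   0    1    1    0    2   -1    1    3]
  r2: [   0    0    0    1    0    0    0    0]
Fix exponent of t at 1, γ at 0, σ at 0, ω at 0, q at 0; solve each RREF row for its pivot's exponent:
  r0: exp(m) + (0)·1 = 0 ⇒ exp(m) = 0
  r1: exp(f) + (-1)·1 = 0 ⇒ exp(f) = 1
  r2: exp(ΔT) + (0)·1 = 0 ⇒ exp(ΔT) = 0
Π_3 = f · t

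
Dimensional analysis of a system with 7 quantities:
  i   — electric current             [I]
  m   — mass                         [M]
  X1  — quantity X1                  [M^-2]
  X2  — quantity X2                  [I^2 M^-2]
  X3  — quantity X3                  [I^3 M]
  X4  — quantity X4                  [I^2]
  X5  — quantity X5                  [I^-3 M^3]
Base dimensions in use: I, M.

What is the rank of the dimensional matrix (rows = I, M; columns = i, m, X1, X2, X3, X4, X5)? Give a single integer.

2

Dimensional matrix (I×M by i×m×X1×X2×X3×X4×X5):
  I: [ 1  0  0  2  3  2 -3]
  M: [ 0  1 -2 -2  1  0  3]
RREF → pivots at {i,m} ⇒ r = 2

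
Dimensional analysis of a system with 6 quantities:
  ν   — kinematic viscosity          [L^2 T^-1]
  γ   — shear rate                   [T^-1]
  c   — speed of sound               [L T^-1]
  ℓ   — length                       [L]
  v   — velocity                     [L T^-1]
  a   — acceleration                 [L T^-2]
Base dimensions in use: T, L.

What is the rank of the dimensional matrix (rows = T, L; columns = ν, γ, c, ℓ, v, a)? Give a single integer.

Write exponents as rows T,L / cols ν,γ,c,ℓ,v,a:
  T: [-1 -1 -1  0 -1 -2]
  L: [ 2  0  1  1  1  1]
Echelon form has 2 nonzero rows (pivots: ν,γ)

2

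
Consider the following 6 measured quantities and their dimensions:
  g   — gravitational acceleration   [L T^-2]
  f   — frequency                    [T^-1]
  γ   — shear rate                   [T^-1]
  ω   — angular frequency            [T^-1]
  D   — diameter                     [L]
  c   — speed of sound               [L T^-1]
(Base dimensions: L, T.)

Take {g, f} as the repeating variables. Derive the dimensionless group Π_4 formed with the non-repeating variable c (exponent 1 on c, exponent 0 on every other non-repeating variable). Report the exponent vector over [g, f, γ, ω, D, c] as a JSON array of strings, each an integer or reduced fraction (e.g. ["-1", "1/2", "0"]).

Write exponents as rows L,T / cols g,f,γ,ω,D,c:
  L: [ 1  0  0  0  1  1]
  T: [-2 -1 -1 -1  0 -1]
Row reduction gives pivot columns g,f; rank = 2
Repeat: g,f; free: γ,ω,D,c
RREF:
  r0: [   1    0    0    0    1    1]
  r1: [   0    1    1    1   -2   -1]
Fix exponent of c at 1, γ at 0, ω at 0, D at 0; solve each RREF row for its pivot's exponent:
  r0: exp(g) + (1)·1 = 0 ⇒ exp(g) = -1
  r1: exp(f) + (-1)·1 = 0 ⇒ exp(f) = 1
Π_4 = g^-1 · f · c

["-1", "1", "0", "0", "0", "1"]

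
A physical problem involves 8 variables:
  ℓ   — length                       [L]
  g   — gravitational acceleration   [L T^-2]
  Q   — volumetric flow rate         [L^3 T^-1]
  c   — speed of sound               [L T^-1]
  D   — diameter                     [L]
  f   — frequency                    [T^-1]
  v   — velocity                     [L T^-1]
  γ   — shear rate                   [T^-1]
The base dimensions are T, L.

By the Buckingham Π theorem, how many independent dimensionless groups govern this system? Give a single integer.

Exponent matrix [T,L] × [ℓ,g,Q,c,D,f,v,γ]:
  T: [ 0 -2 -1 -1  0 -1 -1 -1]
  L: [ 1  1  3  1  1  0  1  0]
Row reduction gives pivot columns ℓ,g; rank = 2
8 vars − rank 2 = 6 Π groups

6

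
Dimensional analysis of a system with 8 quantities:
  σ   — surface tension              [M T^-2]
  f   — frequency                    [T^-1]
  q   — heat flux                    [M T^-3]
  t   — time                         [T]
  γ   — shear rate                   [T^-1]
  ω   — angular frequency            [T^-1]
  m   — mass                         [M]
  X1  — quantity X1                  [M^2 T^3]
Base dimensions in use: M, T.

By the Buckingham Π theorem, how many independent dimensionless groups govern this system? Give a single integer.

Write exponents as rows M,T / cols σ,f,q,t,γ,ω,m,X1:
  M: [ 1  0  1  0  0  0  1  2]
  T: [-2 -1 -3  1 -1 -1  0  3]
RREF → pivots at {σ,f} ⇒ r = 2
Π count = n − r = 8 − 2 = 6

6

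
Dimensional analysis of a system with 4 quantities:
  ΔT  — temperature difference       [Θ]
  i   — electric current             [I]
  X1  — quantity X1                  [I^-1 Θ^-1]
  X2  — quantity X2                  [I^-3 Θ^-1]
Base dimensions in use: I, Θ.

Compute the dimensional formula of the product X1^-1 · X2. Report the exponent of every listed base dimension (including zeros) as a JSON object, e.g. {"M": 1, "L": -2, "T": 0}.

{"I": -2, "Θ": 0}

Dimensional matrix (I×Θ by ΔT×i×X1×X2):
  I: [ 0  1 -1 -3]
  Θ: [ 1  0 -1 -1]
  [I]: (-1)·-1+(1)·-3 = -2
  [Θ]: (-1)·-1+(1)·-1 = 0
⇒ I^-2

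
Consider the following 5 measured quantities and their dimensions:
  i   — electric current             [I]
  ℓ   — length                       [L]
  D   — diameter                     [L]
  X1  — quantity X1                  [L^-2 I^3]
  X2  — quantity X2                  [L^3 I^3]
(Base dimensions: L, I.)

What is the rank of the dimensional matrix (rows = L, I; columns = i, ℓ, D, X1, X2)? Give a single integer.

2

Exponent matrix [L,I] × [i,ℓ,D,X1,X2]:
  L: [ 0  1  1 -2  3]
  I: [ 1  0  0  3  3]
Row reduction gives pivot columns i,ℓ; rank = 2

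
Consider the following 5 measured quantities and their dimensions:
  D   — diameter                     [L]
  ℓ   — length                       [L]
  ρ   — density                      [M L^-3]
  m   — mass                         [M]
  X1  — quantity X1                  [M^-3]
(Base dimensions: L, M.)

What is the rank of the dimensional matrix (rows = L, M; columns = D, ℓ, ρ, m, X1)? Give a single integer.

Dimensional matrix (L×M by D×ℓ×ρ×m×X1):
  L: [ 1  1 -3  0  0]
  M: [ 0  0  1  1 -3]
Row reduction gives pivot columns D,ρ; rank = 2

2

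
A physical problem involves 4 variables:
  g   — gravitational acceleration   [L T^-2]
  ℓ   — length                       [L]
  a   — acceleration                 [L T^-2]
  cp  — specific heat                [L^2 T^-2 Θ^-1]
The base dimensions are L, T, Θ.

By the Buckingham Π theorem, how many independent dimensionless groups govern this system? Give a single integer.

1

Exponent matrix [L,T,Θ] × [g,ℓ,a,cp]:
  L: [ 1  1  1  2]
  T: [-2  0 -2 -2]
  Θ: [ 0  0  0 -1]
Echelon form has 3 nonzero rows (pivots: g,ℓ,cp)
n=4, r=3 ⇒ 1 dimensionless group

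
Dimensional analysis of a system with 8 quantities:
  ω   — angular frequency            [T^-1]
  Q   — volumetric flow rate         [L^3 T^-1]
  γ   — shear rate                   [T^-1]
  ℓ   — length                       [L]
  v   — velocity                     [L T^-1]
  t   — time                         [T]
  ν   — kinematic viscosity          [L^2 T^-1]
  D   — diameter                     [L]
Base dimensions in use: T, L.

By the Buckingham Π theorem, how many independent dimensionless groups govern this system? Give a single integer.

Dimensional matrix (T×L by ω×Q×γ×ℓ×v×t×ν×D):
  T: [-1 -1 -1  0 -1  1 -1  0]
  L: [ 0  3  0  1  1  0  2  1]
Echelon form has 2 nonzero rows (pivots: ω,Q)
n=8, r=2 ⇒ 6 dimensionless groups

6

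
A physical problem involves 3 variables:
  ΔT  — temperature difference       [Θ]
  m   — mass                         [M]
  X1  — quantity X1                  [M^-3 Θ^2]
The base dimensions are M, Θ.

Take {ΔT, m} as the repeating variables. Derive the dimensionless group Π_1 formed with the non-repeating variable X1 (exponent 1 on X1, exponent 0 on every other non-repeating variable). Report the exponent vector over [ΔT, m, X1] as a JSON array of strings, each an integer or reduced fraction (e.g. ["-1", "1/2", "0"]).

Exponent matrix [M,Θ] × [ΔT,m,X1]:
  M: [ 0  1 -3]
  Θ: [ 1  0  2]
Row reduction gives pivot columns ΔT,m; rank = 2
Repeat: ΔT,m; free: X1
RREF:
  r0: [   1    0    2]
  r1: [   0    1   -3]
Fix exponent of X1 at 1; solve each RREF row for its pivot's exponent:
  r0: exp(ΔT) + (2)·1 = 0 ⇒ exp(ΔT) = -2
  r1: exp(m) + (-3)·1 = 0 ⇒ exp(m) = 3
Π_1 = ΔT^-2 · m^3 · X1

["-2", "3", "1"]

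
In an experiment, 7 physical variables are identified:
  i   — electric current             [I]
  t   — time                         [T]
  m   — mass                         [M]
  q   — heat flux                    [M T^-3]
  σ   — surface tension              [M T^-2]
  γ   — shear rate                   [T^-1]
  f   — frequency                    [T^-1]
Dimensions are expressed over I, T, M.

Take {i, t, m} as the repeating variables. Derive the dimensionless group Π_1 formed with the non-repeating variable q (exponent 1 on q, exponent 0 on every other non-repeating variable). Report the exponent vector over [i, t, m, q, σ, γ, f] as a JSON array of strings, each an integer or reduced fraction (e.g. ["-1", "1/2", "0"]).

["0", "3", "-1", "1", "0", "0", "0"]

Write exponents as rows I,T,M / cols i,t,m,q,σ,γ,f:
  I: [ 1  0  0  0  0  0  0]
  T: [ 0  1  0 -3 -2 -1 -1]
  M: [ 0  0  1  1  1  0  0]
Echelon form has 3 nonzero rows (pivots: i,t,m)
Repeat: i,t,m; free: q,σ,γ,f
RREF:
  r0: [   1    0    0    0    0    0    0]
  r1: [   0    1    0   -3   -2   -1   -1]
  r2: [   0    0    1    1    1    0    0]
Fix exponent of q at 1, σ at 0, γ at 0, f at 0; solve each RREF row for its pivot's exponent:
  r0: exp(i) + (0)·1 = 0 ⇒ exp(i) = 0
  r1: exp(t) + (-3)·1 = 0 ⇒ exp(t) = 3
  r2: exp(m) + (1)·1 = 0 ⇒ exp(m) = -1
Π_1 = t^3 · m^-1 · q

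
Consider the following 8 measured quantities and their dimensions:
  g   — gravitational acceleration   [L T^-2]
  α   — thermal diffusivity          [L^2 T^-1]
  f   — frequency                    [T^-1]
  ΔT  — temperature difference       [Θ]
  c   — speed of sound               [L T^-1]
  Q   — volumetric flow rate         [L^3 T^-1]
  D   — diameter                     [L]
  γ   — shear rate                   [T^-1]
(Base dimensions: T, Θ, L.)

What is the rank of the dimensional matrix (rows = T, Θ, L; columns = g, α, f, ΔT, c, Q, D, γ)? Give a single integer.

3

Dimensional matrix (T×Θ×L by g×α×f×ΔT×c×Q×D×γ):
  T: [-2 -1 -1  0 -1 -1  0 -1]
  Θ: [ 0  0  0  1  0  0  0  0]
  L: [ 1  2  0  0  1  3  1  0]
Echelon form has 3 nonzero rows (pivots: g,α,ΔT)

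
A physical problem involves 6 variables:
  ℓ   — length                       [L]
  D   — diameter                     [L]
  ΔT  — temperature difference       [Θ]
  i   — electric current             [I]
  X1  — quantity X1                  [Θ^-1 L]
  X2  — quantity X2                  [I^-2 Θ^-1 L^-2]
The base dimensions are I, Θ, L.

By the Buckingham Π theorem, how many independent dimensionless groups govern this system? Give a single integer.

Write exponents as rows I,Θ,L / cols ℓ,D,ΔT,i,X1,X2:
  I: [ 0  0  0  1  0 -2]
  Θ: [ 0  0  1  0 -1 -1]
  L: [ 1  1  0  0  1 -2]
Row reduction gives pivot columns ℓ,ΔT,i; rank = 3
6 vars − rank 3 = 3 Π groups

3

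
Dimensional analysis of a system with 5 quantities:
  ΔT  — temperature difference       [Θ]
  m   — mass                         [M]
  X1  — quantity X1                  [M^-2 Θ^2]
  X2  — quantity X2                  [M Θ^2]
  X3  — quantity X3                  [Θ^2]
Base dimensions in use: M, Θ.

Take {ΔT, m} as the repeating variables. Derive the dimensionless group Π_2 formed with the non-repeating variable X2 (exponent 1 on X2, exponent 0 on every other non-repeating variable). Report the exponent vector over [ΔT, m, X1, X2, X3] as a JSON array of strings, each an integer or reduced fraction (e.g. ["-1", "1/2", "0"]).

["-2", "-1", "0", "1", "0"]

Dimensional matrix (M×Θ by ΔT×m×X1×X2×X3):
  M: [ 0  1 -2  1  0]
  Θ: [ 1  0  2  2  2]
Row reduction gives pivot columns ΔT,m; rank = 2
Repeat: ΔT,m; free: X1,X2,X3
RREF:
  r0: [   1    0    2    2    2]
  r1: [   0    1   -2    1    0]
Fix exponent of X2 at 1, X1 at 0, X3 at 0; solve each RREF row for its pivot's exponent:
  r0: exp(ΔT) + (2)·1 = 0 ⇒ exp(ΔT) = -2
  r1: exp(m) + (1)·1 = 0 ⇒ exp(m) = -1
Π_2 = ΔT^-2 · m^-1 · X2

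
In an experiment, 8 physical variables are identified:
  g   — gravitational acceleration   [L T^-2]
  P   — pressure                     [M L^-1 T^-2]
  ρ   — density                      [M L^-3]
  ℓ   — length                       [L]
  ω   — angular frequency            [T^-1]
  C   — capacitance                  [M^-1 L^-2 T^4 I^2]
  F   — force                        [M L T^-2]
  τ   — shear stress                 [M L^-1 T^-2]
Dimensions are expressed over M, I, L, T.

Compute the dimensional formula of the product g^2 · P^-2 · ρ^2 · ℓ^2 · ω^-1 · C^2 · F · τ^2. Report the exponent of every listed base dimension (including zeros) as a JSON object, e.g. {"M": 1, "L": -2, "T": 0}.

Exponent matrix [M,I,L,T] × [g,P,ρ,ℓ,ω,C,F,τ]:
  M: [ 0  1  1  0  0 -1  1  1]
  I: [ 0  0  0  0  0  2  0  0]
  L: [ 1 -1 -3  1  0 -2  1 -1]
  T: [-2 -2  0  0 -1  4 -2 -2]
  [M]: (2)·0+(-2)·1+(2)·1+(2)·0+(-1)·0+(2)·-1+(1)·1+(2)·1 = 1
  [I]: (2)·0+(-2)·0+(2)·0+(2)·0+(-1)·0+(2)·2+(1)·0+(2)·0 = 4
  [L]: (2)·1+(-2)·-1+(2)·-3+(2)·1+(-1)·0+(2)·-2+(1)·1+(2)·-1 = -5
  [T]: (2)·-2+(-2)·-2+(2)·0+(2)·0+(-1)·-1+(2)·4+(1)·-2+(2)·-2 = 3
⇒ M I^4 L^-5 T^3

{"M": 1, "I": 4, "L": -5, "T": 3}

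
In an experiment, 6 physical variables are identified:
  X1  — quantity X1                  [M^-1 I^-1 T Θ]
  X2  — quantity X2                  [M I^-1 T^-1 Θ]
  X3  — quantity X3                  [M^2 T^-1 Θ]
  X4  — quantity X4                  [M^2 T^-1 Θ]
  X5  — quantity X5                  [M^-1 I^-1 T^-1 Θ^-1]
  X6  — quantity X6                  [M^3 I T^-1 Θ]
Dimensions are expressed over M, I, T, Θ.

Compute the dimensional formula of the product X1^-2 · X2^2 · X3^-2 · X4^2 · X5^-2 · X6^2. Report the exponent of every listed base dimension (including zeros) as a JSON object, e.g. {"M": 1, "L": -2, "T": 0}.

Dimensional matrix (M×I×T×Θ by X1×X2×X3×X4×X5×X6):
  M: [-1  1  2  2 -1  3]
  I: [-1 -1  0  0 -1  1]
  T: [ 1 -1 -1 -1 -1 -1]
  Θ: [ 1  1  1  1 -1  1]
  [M]: (-2)·-1+(2)·1+(-2)·2+(2)·2+(-2)·-1+(2)·3 = 12
  [I]: (-2)·-1+(2)·-1+(-2)·0+(2)·0+(-2)·-1+(2)·1 = 4
  [T]: (-2)·1+(2)·-1+(-2)·-1+(2)·-1+(-2)·-1+(2)·-1 = -4
  [Θ]: (-2)·1+(2)·1+(-2)·1+(2)·1+(-2)·-1+(2)·1 = 4
⇒ M^12 I^4 T^-4 Θ^4

{"M": 12, "I": 4, "T": -4, "Θ": 4}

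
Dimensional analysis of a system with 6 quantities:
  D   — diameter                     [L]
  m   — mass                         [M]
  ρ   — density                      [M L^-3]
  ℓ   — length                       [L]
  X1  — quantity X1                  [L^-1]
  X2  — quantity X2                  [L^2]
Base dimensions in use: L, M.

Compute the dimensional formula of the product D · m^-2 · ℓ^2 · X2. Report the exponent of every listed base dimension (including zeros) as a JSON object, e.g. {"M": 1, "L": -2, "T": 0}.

{"L": 5, "M": -2}

Exponent matrix [L,M] × [D,m,ρ,ℓ,X1,X2]:
  L: [ 1  0 -3  1 -1  2]
  M: [ 0  1  1  0  0  0]
  [L]: (1)·1+(-2)·0+(2)·1+(1)·2 = 5
  [M]: (1)·0+(-2)·1+(2)·0+(1)·0 = -2
⇒ L^5 M^-2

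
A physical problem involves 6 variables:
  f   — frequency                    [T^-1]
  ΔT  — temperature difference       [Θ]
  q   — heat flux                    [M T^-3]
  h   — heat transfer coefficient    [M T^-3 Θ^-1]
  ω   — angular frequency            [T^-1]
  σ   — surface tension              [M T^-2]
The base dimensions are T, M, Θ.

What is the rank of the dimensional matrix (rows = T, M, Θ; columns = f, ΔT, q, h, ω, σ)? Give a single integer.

Exponent matrix [T,M,Θ] × [f,ΔT,q,h,ω,σ]:
  T: [-1  0 -3 -3 -1 -2]
  M: [ 0  0  1  1  0  1]
  Θ: [ 0  1  0 -1  0  0]
RREF → pivots at {f,ΔT,q} ⇒ r = 3

3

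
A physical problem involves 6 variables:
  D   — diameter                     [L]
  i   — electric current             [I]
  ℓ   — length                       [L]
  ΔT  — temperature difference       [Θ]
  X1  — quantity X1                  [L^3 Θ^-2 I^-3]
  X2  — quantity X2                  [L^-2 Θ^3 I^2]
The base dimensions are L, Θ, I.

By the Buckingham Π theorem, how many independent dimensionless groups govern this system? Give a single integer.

Write exponents as rows L,Θ,I / cols D,i,ℓ,ΔT,X1,X2:
  L: [ 1  0  1  0  3 -2]
  Θ: [ 0  0  0  1 -2  3]
  I: [ 0  1  0  0 -3  2]
Row reduction gives pivot columns D,i,ΔT; rank = 3
6 vars − rank 3 = 3 Π groups

3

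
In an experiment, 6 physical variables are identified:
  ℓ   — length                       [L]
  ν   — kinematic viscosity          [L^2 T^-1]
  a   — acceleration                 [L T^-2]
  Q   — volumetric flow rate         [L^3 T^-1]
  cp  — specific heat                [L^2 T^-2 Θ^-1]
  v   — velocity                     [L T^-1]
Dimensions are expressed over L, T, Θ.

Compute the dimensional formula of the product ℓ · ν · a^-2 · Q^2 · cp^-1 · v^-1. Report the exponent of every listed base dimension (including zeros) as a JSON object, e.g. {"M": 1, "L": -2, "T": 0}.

Exponent matrix [L,T,Θ] × [ℓ,ν,a,Q,cp,v]:
  L: [ 1  2  1  3  2  1]
  T: [ 0 -1 -2 -1 -2 -1]
  Θ: [ 0  0  0  0 -1  0]
  [L]: (1)·1+(1)·2+(-2)·1+(2)·3+(-1)·2+(-1)·1 = 4
  [T]: (1)·0+(1)·-1+(-2)·-2+(2)·-1+(-1)·-2+(-1)·-1 = 4
  [Θ]: (1)·0+(1)·0+(-2)·0+(2)·0+(-1)·-1+(-1)·0 = 1
⇒ L^4 T^4 Θ

{"L": 4, "T": 4, "Θ": 1}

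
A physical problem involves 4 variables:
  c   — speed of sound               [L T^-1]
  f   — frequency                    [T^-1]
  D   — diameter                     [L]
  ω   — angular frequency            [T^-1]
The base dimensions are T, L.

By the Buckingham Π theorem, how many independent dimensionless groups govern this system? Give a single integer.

2

Dimensional matrix (T×L by c×f×D×ω):
  T: [-1 -1  0 -1]
  L: [ 1  0  1  0]
Echelon form has 2 nonzero rows (pivots: c,f)
n=4, r=2 ⇒ 2 dimensionless groups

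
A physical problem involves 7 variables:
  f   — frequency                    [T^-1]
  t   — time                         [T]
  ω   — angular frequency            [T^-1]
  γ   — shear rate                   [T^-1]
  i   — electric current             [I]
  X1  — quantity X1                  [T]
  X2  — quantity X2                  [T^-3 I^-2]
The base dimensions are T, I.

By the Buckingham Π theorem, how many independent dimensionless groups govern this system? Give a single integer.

Dimensional matrix (T×I by f×t×ω×γ×i×X1×X2):
  T: [-1  1 -1 -1  0  1 -3]
  I: [ 0  0  0  0  1  0 -2]
Echelon form has 2 nonzero rows (pivots: f,i)
n=7, r=2 ⇒ 5 dimensionless groups

5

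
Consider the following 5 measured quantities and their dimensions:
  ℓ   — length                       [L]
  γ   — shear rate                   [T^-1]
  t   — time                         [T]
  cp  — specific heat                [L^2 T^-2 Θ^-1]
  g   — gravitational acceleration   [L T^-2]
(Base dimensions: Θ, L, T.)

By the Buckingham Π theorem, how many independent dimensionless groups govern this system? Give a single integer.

Dimensional matrix (Θ×L×T by ℓ×γ×t×cp×g):
  Θ: [ 0  0  0 -1  0]
  L: [ 1  0  0  2  1]
  T: [ 0 -1  1 -2 -2]
Echelon form has 3 nonzero rows (pivots: ℓ,γ,cp)
5 vars − rank 3 = 2 Π groups

2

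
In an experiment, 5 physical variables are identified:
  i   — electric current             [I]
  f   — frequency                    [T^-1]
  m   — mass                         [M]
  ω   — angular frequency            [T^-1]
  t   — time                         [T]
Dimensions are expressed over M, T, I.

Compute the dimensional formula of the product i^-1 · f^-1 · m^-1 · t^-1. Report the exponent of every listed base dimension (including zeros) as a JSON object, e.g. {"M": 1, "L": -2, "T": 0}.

{"M": -1, "T": 0, "I": -1}

Exponent matrix [M,T,I] × [i,f,m,ω,t]:
  M: [ 0  0  1  0  0]
  T: [ 0 -1  0 -1  1]
  I: [ 1  0  0  0  0]
  [M]: (-1)·0+(-1)·0+(-1)·1+(-1)·0 = -1
  [T]: (-1)·0+(-1)·-1+(-1)·0+(-1)·1 = 0
  [I]: (-1)·1+(-1)·0+(-1)·0+(-1)·0 = -1
⇒ M^-1 I^-1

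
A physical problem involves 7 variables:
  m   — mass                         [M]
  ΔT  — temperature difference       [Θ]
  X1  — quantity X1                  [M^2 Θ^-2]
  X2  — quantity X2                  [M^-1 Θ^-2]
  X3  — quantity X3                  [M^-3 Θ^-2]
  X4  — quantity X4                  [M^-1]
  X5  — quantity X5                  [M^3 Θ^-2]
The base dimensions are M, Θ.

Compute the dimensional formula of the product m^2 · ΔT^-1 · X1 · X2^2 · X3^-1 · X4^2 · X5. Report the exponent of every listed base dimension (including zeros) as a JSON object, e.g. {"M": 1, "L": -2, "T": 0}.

Exponent matrix [M,Θ] × [m,ΔT,X1,X2,X3,X4,X5]:
  M: [ 1  0  2 -1 -3 -1  3]
  Θ: [ 0  1 -2 -2 -2  0 -2]
  [M]: (2)·1+(-1)·0+(1)·2+(2)·-1+(-1)·-3+(2)·-1+(1)·3 = 6
  [Θ]: (2)·0+(-1)·1+(1)·-2+(2)·-2+(-1)·-2+(2)·0+(1)·-2 = -7
⇒ M^6 Θ^-7

{"M": 6, "Θ": -7}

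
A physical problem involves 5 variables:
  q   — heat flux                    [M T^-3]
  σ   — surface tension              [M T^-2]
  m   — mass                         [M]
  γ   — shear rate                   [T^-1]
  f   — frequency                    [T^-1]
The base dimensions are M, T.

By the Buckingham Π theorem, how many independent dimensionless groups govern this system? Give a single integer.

Write exponents as rows M,T / cols q,σ,m,γ,f:
  M: [ 1  1  1  0  0]
  T: [-3 -2  0 -1 -1]
Row reduction gives pivot columns q,σ; rank = 2
Π count = n − r = 5 − 2 = 3

3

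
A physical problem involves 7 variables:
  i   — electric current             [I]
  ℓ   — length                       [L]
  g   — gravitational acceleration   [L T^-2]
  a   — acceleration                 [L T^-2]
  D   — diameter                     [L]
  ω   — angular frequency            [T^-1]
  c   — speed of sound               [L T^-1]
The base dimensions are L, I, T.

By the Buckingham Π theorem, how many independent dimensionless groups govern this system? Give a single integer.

4

Write exponents as rows L,I,T / cols i,ℓ,g,a,D,ω,c:
  L: [ 0  1  1  1  1  0  1]
  I: [ 1  0  0  0  0  0  0]
  T: [ 0  0 -2 -2  0 -1 -1]
RREF → pivots at {i,ℓ,g} ⇒ r = 3
7 vars − rank 3 = 4 Π groups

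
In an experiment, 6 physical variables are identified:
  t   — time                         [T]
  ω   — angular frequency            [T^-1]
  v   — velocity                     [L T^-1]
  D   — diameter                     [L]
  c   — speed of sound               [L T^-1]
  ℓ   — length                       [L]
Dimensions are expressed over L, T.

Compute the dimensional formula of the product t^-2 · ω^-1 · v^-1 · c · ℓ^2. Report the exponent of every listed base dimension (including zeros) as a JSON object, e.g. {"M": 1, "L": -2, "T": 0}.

{"L": 2, "T": -1}

Exponent matrix [L,T] × [t,ω,v,D,c,ℓ]:
  L: [ 0  0  1  1  1  1]
  T: [ 1 -1 -1  0 -1  0]
  [L]: (-2)·0+(-1)·0+(-1)·1+(1)·1+(2)·1 = 2
  [T]: (-2)·1+(-1)·-1+(-1)·-1+(1)·-1+(2)·0 = -1
⇒ L^2 T^-1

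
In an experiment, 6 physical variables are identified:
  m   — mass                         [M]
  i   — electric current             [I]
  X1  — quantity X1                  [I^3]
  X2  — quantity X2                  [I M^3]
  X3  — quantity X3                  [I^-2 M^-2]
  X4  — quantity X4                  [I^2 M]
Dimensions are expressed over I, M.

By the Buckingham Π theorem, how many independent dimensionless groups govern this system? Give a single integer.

Write exponents as rows I,M / cols m,i,X1,X2,X3,X4:
  I: [ 0  1  3  1 -2  2]
  M: [ 1  0  0  3 -2  1]
Row reduction gives pivot columns m,i; rank = 2
n=6, r=2 ⇒ 4 dimensionless groups

4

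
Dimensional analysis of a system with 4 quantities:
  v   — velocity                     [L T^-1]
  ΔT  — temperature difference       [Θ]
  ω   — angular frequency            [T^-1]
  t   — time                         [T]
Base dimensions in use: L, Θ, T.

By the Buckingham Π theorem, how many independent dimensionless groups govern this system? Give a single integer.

1

Dimensional matrix (L×Θ×T by v×ΔT×ω×t):
  L: [ 1  0  0  0]
  Θ: [ 0  1  0  0]
  T: [-1  0 -1  1]
Echelon form has 3 nonzero rows (pivots: v,ΔT,ω)
Π count = n − r = 4 − 3 = 1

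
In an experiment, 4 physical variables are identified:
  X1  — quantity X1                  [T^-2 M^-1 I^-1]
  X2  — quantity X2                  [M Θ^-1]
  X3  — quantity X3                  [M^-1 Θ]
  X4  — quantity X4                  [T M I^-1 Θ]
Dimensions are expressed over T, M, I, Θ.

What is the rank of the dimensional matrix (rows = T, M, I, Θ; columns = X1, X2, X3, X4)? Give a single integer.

3

Dimensional matrix (T×M×I×Θ by X1×X2×X3×X4):
  T: [-2  0  0  1]
  M: [-1  1 -1  1]
  I: [-1  0  0 -1]
  Θ: [ 0 -1  1  1]
Row reduction gives pivot columns X1,X2,X4; rank = 3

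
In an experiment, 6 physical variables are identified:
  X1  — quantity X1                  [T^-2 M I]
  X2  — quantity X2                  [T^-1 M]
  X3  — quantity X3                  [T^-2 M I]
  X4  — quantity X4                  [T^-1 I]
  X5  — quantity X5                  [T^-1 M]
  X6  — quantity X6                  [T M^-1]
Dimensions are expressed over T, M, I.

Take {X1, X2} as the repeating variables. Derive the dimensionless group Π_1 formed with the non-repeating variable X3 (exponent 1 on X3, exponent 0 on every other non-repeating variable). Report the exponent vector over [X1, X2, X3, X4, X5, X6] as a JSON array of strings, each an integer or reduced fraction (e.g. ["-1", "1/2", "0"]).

["-1", "0", "1", "0", "0", "0"]

Dimensional matrix (T×M×I by X1×X2×X3×X4×X5×X6):
  T: [-2 -1 -2 -1 -1  1]
  M: [ 1  1  1  0  1 -1]
  I: [ 1  0  1  1  0  0]
Echelon form has 2 nonzero rows (pivots: X1,X2)
Pivot set = {X1,X2}, free = {X3,X4,X5,X6}
RREF:
  r0: [   1    0    1    1    0    0]
  r1: [   0    1    0   -1    1   -1]
  r2: [   0    0    0    0    0    0]
Fix exponent of X3 at 1, X4 at 0, X5 at 0, X6 at 0; solve each RREF row for its pivot's exponent:
  r0: exp(X1) + (1)·1 = 0 ⇒ exp(X1) = -1
  r1: exp(X2) + (0)·1 = 0 ⇒ exp(X2) = 0
Π_1 = X1^-1 · X3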